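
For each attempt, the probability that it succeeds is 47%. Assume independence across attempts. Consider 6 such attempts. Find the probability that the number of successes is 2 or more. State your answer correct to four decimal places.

0.8599

X ~ Binomial(6, 0.47); P(X ≥ 2) = Σ C(6,k) p^k (1−p)^(6−k) over k:
  k=2: C(6,2)·0.47^2·0.53^4 = 0.261451
  k=3: C(6,3)·0.47^3·0.53^3 = 0.309137
  k=4: C(6,4)·0.47^4·0.53^2 = 0.205605
  k=5: C(6,5)·0.47^5·0.53^1 = 0.072932
  k=6: C(6,6)·0.47^6·0.53^0 = 0.010779
Total = 0.859905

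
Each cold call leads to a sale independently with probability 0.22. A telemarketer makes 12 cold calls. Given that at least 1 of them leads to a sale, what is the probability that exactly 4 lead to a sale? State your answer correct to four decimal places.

0.1674

X ~ Binomial(12, 0.22). Want P(X=4 | X≥1) = P(X=4) / P(X≥1).
P(X=4) = C(12,4)·0.22^4·0.78^8 = 0.158874
P(X≥1) = 1 − 0.050715 = 0.949285
Ratio = 0.158874 / 0.949285 = 0.167362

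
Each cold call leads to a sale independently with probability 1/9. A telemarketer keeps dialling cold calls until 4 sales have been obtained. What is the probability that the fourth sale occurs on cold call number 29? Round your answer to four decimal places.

0.0263

Y = trial on which the fourth success occurs; negative binomial, r=4, p=0.111111.
P(Y=29) = C(28,3) · p^4 · (1−p)^25
= 3276 · 0.00015242 · 0.052624 = 0.026276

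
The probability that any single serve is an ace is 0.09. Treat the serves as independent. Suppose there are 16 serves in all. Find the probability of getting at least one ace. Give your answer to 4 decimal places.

P(at least one) = 1 − P(none) = 1 − (1 − 0.09)^16
= 1 − 0.221137 = 0.778863

0.7789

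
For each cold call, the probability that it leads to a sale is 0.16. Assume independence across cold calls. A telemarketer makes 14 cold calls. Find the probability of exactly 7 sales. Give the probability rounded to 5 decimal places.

X ~ Binomial(n=14, p=0.16).
P(X=7) = C(14,7) · p^7 · (1−p)^7
= 3432 · 2.6844e-06 · 0.29509 = 0.0027186

0.00272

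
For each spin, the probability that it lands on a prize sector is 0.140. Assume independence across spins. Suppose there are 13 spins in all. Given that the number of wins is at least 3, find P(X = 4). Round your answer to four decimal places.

0.2614

X ~ Binomial(13, 0.14). Want P(X=4 | X≥3) = P(X=4) / P(X≥3).
P(X=4) = C(13,4)·0.14^4·0.86^9 = 0.070681
P(X≥3) = 1 − 0.140760 − 0.297888 − 0.290960 = 0.270392
Ratio = 0.070681 / 0.270392 = 0.261403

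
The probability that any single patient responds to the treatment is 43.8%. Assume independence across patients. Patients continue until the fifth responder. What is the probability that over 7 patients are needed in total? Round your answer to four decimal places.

0.8622

Needing more than 7 patients ⇔ fewer than 5 successes in the first 7. With X ~ Binomial(7, 0.438), P(Y > 7) = P(X ≤ 4).
  k=0: C(7,0)·0.438^0·0.562^7 = 0.017707
  k=1: C(7,1)·0.438^1·0.562^6 = 0.096603
  k=2: C(7,2)·0.438^2·0.562^5 = 0.225865
  k=3: C(7,3)·0.438^3·0.562^4 = 0.293383
  k=4: C(7,4)·0.438^4·0.562^3 = 0.228651
P(X ≤ 4) = 0.862210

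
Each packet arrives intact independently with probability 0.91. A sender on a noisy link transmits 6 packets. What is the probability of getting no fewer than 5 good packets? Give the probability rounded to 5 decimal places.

X ~ Binomial(6, 0.91); P(X ≥ 5) = Σ C(6,k) p^k (1−p)^(6−k) over k:
  k=5: C(6,5)·0.91^5·0.09^1 = 0.3369774
  k=6: C(6,6)·0.91^6·0.09^0 = 0.5678693
Total = 0.9048466

0.90485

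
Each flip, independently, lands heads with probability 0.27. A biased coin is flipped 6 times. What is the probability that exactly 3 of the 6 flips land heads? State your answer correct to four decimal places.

X ~ Binomial(n=6, p=0.27).
P(X=3) = C(6,3) · p^3 · (1−p)^3
= 20 · 0.019683 · 0.38902 = 0.153140

0.1531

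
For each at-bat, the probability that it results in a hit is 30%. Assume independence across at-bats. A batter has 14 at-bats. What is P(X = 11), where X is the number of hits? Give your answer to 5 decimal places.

X ~ Binomial(n=14, p=0.30).
P(X=11) = C(14,11) · p^11 · (1−p)^3
= 364 · 1.7715e-06 · 0.343 = 0.0002212

0.00022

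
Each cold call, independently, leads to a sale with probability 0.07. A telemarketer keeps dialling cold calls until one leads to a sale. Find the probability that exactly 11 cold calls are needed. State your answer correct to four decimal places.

0.0339

Geometric (trials to first success), p = 0.07.
P(Y = 11) = (1−p)^10 · p = 0.48398 · 0.07 = 0.033879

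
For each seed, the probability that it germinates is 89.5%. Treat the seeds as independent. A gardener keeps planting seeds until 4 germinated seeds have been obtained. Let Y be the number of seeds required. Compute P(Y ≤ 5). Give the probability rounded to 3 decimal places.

0.911

Finishing within 5 seeds ⇔ at least 4 successes in the first 5. With X ~ Binomial(5, 0.895), P(Y ≤ 5) = 1 − P(X ≤ 3).
  k=0: C(5,0)·0.895^0·0.105^5 = 0.00001
  k=1: C(5,1)·0.895^1·0.105^4 = 0.00054
  k=2: C(5,2)·0.895^2·0.105^3 = 0.00927
  k=3: C(5,3)·0.895^3·0.105^2 = 0.07904
1 − 0.08887 = 0.91113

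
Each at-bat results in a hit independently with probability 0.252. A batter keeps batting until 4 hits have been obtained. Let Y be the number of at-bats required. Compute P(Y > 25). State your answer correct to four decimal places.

Needing more than 25 at-bats ⇔ fewer than 4 successes in the first 25. With X ~ Binomial(25, 0.252), P(Y > 25) = P(X ≤ 3).
  k=0: C(25,0)·0.252^0·0.748^25 = 0.000704
  k=1: C(25,1)·0.252^1·0.748^24 = 0.005929
  k=2: C(25,2)·0.252^2·0.748^23 = 0.023970
  k=3: C(25,3)·0.252^3·0.748^22 = 0.061911
P(X ≤ 3) = 0.092513

0.0925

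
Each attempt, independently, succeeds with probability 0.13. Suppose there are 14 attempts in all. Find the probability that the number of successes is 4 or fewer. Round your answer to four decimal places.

X ~ Binomial(14, 0.13); P(X ≤ 4) = Σ C(14,k) p^k (1−p)^(14−k) over k:
  k=0: C(14,0)·0.13^0·0.87^14 = 0.142321
  k=1: C(14,1)·0.13^1·0.87^13 = 0.297729
  k=2: C(14,2)·0.13^2·0.87^12 = 0.289174
  k=3: C(14,3)·0.13^3·0.87^11 = 0.172840
  k=4: C(14,4)·0.13^4·0.87^10 = 0.071023
Total = 0.973087

0.9731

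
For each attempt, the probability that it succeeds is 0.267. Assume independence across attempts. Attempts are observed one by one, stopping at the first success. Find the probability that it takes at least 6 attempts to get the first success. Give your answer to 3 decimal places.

Y = number of attempts to the first success; geometric, p = 0.267.
P(Y > 5) = P(first 5 all fail) = (1−p)^5 = 0.21160

0.212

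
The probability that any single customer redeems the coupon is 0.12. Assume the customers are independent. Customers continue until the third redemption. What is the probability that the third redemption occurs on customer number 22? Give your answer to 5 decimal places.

0.03198

Y = trial on which the third success occurs; negative binomial, r=3, p=0.12.
P(Y=22) = C(21,2) · p^3 · (1−p)^19
= 210 · 0.001728 · 0.08814 = 0.0319841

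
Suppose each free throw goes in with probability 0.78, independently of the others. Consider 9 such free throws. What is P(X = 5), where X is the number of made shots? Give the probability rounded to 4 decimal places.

0.0852

X ~ Binomial(n=9, p=0.78).
P(X=5) = C(9,5) · p^5 · (1−p)^4
= 126 · 0.28872 · 0.0023426 = 0.085219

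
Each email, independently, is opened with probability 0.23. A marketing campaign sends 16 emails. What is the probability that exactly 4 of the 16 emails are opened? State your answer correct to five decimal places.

X ~ Binomial(n=16, p=0.23).
P(X=4) = C(16,4) · p^4 · (1−p)^12
= 1820 · 0.0027984 · 0.04344 = 0.2212440

0.22124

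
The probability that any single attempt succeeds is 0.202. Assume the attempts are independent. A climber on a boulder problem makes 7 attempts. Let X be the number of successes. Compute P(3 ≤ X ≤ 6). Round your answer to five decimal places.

X ~ Binomial(7, 0.202); P(3 ≤ X ≤ 6) = Σ C(7,k) p^k (1−p)^(7−k) over k:
  k=3: C(7,3)·0.202^3·0.798^4 = 0.1169860
  k=4: C(7,4)·0.202^4·0.798^3 = 0.0296130
  k=5: C(7,5)·0.202^5·0.798^2 = 0.0044976
  k=6: C(7,6)·0.202^6·0.798^1 = 0.0003795
Total = 0.1514760

0.15148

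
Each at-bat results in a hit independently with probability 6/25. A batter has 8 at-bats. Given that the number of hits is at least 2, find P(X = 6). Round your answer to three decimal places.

X ~ Binomial(8, 0.24). Want P(X=6 | X≥2) = P(X=6) / P(X≥2).
P(X=6) = C(8,6)·0.24^6·0.76^2 = 0.00309
P(X≥2) = 1 − 0.11130 − 0.28119 = 0.60751
Ratio = 0.00309 / 0.60751 = 0.00509

0.005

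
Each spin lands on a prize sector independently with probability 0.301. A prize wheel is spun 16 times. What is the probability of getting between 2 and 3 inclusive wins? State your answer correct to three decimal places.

X ~ Binomial(16, 0.301); P(2 ≤ X ≤ 3) = Σ C(16,k) p^k (1−p)^(16−k) over k:
  k=2: C(16,2)·0.301^2·0.699^14 = 0.07228
  k=3: C(16,3)·0.301^3·0.699^13 = 0.14524
Total = 0.21752

0.218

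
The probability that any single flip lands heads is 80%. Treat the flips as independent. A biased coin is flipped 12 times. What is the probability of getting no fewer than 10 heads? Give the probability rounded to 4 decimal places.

0.5583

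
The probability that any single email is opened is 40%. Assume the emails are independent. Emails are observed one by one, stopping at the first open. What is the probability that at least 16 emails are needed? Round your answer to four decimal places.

Y = number of emails to the first success; geometric, p = 0.40.
P(Y > 15) = P(first 15 all fail) = (1−p)^15 = 0.000470

0.0005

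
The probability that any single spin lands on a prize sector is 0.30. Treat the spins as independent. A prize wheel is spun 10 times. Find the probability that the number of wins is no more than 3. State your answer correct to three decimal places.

0.650

X ~ Binomial(10, 0.30); P(X ≤ 3) = Σ C(10,k) p^k (1−p)^(10−k) over k:
  k=0: C(10,0)·0.30^0·0.70^10 = 0.02825
  k=1: C(10,1)·0.30^1·0.70^9 = 0.12106
  k=2: C(10,2)·0.30^2·0.70^8 = 0.23347
  k=3: C(10,3)·0.30^3·0.70^7 = 0.26683
Total = 0.64961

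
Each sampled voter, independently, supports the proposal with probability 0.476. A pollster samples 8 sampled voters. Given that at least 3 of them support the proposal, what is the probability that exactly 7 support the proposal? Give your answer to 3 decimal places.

X ~ Binomial(8, 0.476). Want P(X=7 | X≥3) = P(X=7) / P(X≥3).
P(X=7) = C(8,7)·0.476^7·0.524^1 = 0.02321
P(X≥3) = 1 − 0.00568 − 0.04131 − 0.13133 = 0.82168
Ratio = 0.02321 / 0.82168 = 0.02825

0.028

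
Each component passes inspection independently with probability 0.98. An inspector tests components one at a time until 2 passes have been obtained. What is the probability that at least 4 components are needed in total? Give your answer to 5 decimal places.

0.00118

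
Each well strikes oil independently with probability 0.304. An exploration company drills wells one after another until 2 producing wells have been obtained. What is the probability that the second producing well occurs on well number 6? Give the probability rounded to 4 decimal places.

0.1084

Y = trial on which the second success occurs; negative binomial, r=2, p=0.304.
P(Y=6) = C(5,1) · p^2 · (1−p)^4
= 5 · 0.092416 · 0.23466 = 0.108431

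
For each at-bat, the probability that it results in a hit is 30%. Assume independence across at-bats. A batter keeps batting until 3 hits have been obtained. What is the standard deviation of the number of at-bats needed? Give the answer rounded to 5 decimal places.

4.83046

Y = total at-bats until the third success; negative binomial with r=3, p=0.30.
SD(Y) = √[r(1−p)/p²] = √(23.3333333) = 4.8304589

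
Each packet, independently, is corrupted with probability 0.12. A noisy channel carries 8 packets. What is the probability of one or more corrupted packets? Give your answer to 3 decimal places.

0.640

P(at least one) = 1 − P(none) = 1 − (1 − 0.12)^8
= 1 − 0.35963 = 0.64037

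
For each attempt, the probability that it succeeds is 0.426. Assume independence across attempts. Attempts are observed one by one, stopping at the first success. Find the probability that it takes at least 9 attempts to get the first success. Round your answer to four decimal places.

0.0118

Y = number of attempts to the first success; geometric, p = 0.426.
P(Y > 8) = P(first 8 all fail) = (1−p)^8 = 0.011784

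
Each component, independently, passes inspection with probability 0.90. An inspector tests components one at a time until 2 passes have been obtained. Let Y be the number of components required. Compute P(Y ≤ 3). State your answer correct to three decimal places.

0.972

Finishing within 3 components ⇔ at least 2 successes in the first 3. With X ~ Binomial(3, 0.90), P(Y ≤ 3) = 1 − P(X ≤ 1).
  k=0: C(3,0)·0.90^0·0.10^3 = 0.00100
  k=1: C(3,1)·0.90^1·0.10^2 = 0.02700
1 − 0.02800 = 0.97200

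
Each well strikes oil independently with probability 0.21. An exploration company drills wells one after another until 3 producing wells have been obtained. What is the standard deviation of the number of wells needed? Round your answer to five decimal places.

7.33086

Y = total wells until the third success; negative binomial with r=3, p=0.21.
SD(Y) = √[r(1−p)/p²] = √(53.7414966) = 7.3308592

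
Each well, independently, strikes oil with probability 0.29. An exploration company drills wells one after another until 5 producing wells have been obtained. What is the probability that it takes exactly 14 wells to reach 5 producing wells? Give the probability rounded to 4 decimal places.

0.0672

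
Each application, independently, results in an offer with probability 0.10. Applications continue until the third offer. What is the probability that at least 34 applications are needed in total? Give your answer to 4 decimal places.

0.3457

Needing more than 33 applications ⇔ fewer than 3 successes in the first 33. With X ~ Binomial(33, 0.10), P(Y > 33) = P(X ≤ 2).
  k=0: C(33,0)·0.10^0·0.90^33 = 0.030903
  k=1: C(33,1)·0.10^1·0.90^32 = 0.113312
  k=2: C(33,2)·0.10^2·0.90^31 = 0.201443
P(X ≤ 2) = 0.345658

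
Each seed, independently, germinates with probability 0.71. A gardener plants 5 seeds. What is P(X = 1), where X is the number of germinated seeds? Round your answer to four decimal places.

0.0251

X ~ Binomial(n=5, p=0.71).
P(X=1) = C(5,1) · p^1 · (1−p)^4
= 5 · 0.71 · 0.0070728 = 0.025108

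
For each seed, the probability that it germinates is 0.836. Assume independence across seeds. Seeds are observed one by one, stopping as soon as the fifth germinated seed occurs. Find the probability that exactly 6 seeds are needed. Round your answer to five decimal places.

0.33485

Y = trial on which the fifth success occurs; negative binomial, r=5, p=0.836.
P(Y=6) = C(5,4) · p^5 · (1−p)^1
= 5 · 0.40835 · 0.164 = 0.3348461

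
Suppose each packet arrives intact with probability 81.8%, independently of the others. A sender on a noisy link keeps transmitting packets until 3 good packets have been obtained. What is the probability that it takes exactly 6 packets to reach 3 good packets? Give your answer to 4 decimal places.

Y = trial on which the third success occurs; negative binomial, r=3, p=0.818.
P(Y=6) = C(5,2) · p^3 · (1−p)^3
= 10 · 0.54734 · 0.0060286 = 0.032997

0.0330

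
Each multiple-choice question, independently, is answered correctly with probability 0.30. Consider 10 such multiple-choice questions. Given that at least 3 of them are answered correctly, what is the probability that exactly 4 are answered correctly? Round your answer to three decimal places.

0.324

X ~ Binomial(10, 0.30). Want P(X=4 | X≥3) = P(X=4) / P(X≥3).
P(X=4) = C(10,4)·0.30^4·0.70^6 = 0.20012
P(X≥3) = 1 − 0.02825 − 0.12106 − 0.23347 = 0.61722
Ratio = 0.20012 / 0.61722 = 0.32423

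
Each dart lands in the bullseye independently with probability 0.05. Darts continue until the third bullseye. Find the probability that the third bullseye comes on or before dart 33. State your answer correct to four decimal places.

0.2272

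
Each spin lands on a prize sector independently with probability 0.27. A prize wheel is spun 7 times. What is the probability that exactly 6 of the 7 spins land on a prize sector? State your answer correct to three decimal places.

0.002

X ~ Binomial(n=7, p=0.27).
P(X=6) = C(7,6) · p^6 · (1−p)^1
= 7 · 0.00038742 · 0.73 = 0.00198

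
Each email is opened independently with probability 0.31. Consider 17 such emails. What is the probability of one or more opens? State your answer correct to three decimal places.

0.998

P(at least one) = 1 − P(none) = 1 − (1 − 0.31)^17
= 1 − 0.00182 = 0.99818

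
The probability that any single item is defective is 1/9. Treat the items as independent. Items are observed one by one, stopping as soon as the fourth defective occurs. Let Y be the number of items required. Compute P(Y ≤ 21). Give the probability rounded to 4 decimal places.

Finishing within 21 items ⇔ at least 4 successes in the first 21. With X ~ Binomial(21, 0.111111), P(Y ≤ 21) = 1 − P(X ≤ 3).
  k=0: C(21,0)·0.111111^0·0.888889^21 = 0.084294
  k=1: C(21,1)·0.111111^1·0.888889^20 = 0.221272
  k=2: C(21,2)·0.111111^2·0.888889^19 = 0.276590
  k=3: C(21,3)·0.111111^3·0.888889^18 = 0.218967
1 − 0.801123 = 0.198877

0.1989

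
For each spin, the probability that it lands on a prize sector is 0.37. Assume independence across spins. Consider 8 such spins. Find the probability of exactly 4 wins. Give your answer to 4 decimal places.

0.2067

X ~ Binomial(n=8, p=0.37).
P(X=4) = C(8,4) · p^4 · (1−p)^4
= 70 · 0.018742 · 0.15753 = 0.206665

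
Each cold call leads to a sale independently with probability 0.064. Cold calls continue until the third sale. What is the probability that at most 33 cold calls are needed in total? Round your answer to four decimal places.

0.3545

Finishing within 33 cold calls ⇔ at least 3 successes in the first 33. With X ~ Binomial(33, 0.064), P(Y ≤ 33) = 1 − P(X ≤ 2).
  k=0: C(33,0)·0.064^0·0.936^33 = 0.112746
  k=1: C(33,1)·0.064^1·0.936^32 = 0.254402
  k=2: C(33,2)·0.064^2·0.936^31 = 0.278320
1 − 0.645469 = 0.354531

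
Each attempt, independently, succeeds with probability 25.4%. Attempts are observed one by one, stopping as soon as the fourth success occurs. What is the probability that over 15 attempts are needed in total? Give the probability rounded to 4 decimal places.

Needing more than 15 attempts ⇔ fewer than 4 successes in the first 15. With X ~ Binomial(15, 0.254), P(Y > 15) = P(X ≤ 3).
  k=0: C(15,0)·0.254^0·0.746^15 = 0.012333
  k=1: C(15,1)·0.254^1·0.746^14 = 0.062990
  k=2: C(15,2)·0.254^2·0.746^13 = 0.150128
  k=3: C(15,3)·0.254^3·0.746^12 = 0.221502
P(X ≤ 3) = 0.446953

0.4470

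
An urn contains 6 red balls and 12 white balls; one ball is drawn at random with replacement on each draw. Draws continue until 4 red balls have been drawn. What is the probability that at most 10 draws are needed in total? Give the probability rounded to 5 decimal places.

Finishing within 10 draws ⇔ at least 4 successes in the first 10. With X ~ Binomial(10, 0.333333), P(Y ≤ 10) = 1 − P(X ≤ 3).
  k=0: C(10,0)·0.333333^0·0.666667^10 = 0.0173415
  k=1: C(10,1)·0.333333^1·0.666667^9 = 0.0867076
  k=2: C(10,2)·0.333333^2·0.666667^8 = 0.1950922
  k=3: C(10,3)·0.333333^3·0.666667^7 = 0.2601229
1 − 0.5592643 = 0.4407357

0.44074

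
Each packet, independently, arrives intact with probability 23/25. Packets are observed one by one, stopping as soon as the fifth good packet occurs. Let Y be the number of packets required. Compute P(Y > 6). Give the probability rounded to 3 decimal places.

0.077

Needing more than 6 packets ⇔ fewer than 5 successes in the first 6. With X ~ Binomial(6, 0.92), P(Y > 6) = P(X ≤ 4).
  k=0: C(6,0)·0.92^0·0.08^6 = 0.00000
  k=1: C(6,1)·0.92^1·0.08^5 = 0.00002
  k=2: C(6,2)·0.92^2·0.08^4 = 0.00052
  k=3: C(6,3)·0.92^3·0.08^3 = 0.00797
  k=4: C(6,4)·0.92^4·0.08^2 = 0.06877
P(X ≤ 4) = 0.07729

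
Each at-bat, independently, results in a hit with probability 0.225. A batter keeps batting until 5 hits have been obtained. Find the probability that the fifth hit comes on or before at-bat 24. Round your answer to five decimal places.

Finishing within 24 at-bats ⇔ at least 5 successes in the first 24. With X ~ Binomial(24, 0.225), P(Y ≤ 24) = 1 − P(X ≤ 4).
  k=0: C(24,0)·0.225^0·0.775^24 = 0.0022041
  k=1: C(24,1)·0.225^1·0.775^23 = 0.0153579
  k=2: C(24,2)·0.225^2·0.775^22 = 0.0512757
  k=3: C(24,3)·0.225^3·0.775^21 = 0.1091676
  k=4: C(24,4)·0.225^4·0.775^20 = 0.1663926
1 − 0.3443980 = 0.6556020

0.65560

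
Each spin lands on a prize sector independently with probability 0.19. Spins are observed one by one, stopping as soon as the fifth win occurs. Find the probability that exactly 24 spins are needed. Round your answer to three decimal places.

Y = trial on which the fifth success occurs; negative binomial, r=5, p=0.19.
P(Y=24) = C(23,4) · p^5 · (1−p)^19
= 8855 · 0.00024761 · 0.018248 = 0.04001

0.040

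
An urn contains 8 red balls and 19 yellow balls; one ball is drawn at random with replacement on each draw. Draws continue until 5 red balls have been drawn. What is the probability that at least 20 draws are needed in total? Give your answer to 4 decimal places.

0.2942

Needing more than 19 draws ⇔ fewer than 5 successes in the first 19. With X ~ Binomial(19, 0.296296), P(Y > 19) = P(X ≤ 4).
  k=0: C(19,0)·0.296296^0·0.703704^19 = 0.001260
  k=1: C(19,1)·0.296296^1·0.703704^18 = 0.010081
  k=2: C(19,2)·0.296296^2·0.703704^17 = 0.038201
  k=3: C(19,3)·0.296296^3·0.703704^16 = 0.091146
  k=4: C(19,4)·0.296296^4·0.703704^15 = 0.153510
P(X ≤ 4) = 0.294198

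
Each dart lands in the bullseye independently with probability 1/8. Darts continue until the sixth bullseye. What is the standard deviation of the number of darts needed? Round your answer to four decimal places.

Y = total darts until the sixth success; negative binomial with r=6, p=0.125.
SD(Y) = √[r(1−p)/p²] = √(336.000000) = 18.330303

18.3303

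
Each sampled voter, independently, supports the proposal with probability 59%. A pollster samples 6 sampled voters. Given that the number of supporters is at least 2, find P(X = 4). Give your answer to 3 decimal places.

0.320

X ~ Binomial(6, 0.59). Want P(X=4 | X≥2) = P(X=4) / P(X≥2).
P(X=4) = C(6,4)·0.59^4·0.41^2 = 0.30554
P(X≥2) = 1 − 0.00475 − 0.04101 = 0.95424
Ratio = 0.30554 / 0.95424 = 0.32019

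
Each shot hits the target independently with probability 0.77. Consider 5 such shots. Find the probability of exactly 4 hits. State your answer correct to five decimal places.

X ~ Binomial(n=5, p=0.77).
P(X=4) = C(5,4) · p^4 · (1−p)^1
= 5 · 0.35153 · 0.23 = 0.4042600

0.40426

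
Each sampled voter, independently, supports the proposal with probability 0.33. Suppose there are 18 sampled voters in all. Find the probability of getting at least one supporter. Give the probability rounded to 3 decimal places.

0.999

P(at least one) = 1 − P(none) = 1 − (1 − 0.33)^18
= 1 − 0.00074 = 0.99926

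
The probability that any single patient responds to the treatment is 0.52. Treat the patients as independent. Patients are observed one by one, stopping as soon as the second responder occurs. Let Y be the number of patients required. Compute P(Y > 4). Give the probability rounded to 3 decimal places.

0.283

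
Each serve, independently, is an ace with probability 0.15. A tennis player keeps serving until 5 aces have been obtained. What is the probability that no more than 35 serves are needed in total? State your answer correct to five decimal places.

Finishing within 35 serves ⇔ at least 5 successes in the first 35. With X ~ Binomial(35, 0.15), P(Y ≤ 35) = 1 − P(X ≤ 4).
  k=0: C(35,0)·0.15^0·0.85^35 = 0.0033858
  k=1: C(35,1)·0.15^1·0.85^34 = 0.0209123
  k=2: C(35,2)·0.15^2·0.85^33 = 0.0627370
  k=3: C(35,3)·0.15^3·0.85^32 = 0.1217837
  k=4: C(35,4)·0.15^4·0.85^31 = 0.1719299
1 − 0.3807487 = 0.6192513

0.61925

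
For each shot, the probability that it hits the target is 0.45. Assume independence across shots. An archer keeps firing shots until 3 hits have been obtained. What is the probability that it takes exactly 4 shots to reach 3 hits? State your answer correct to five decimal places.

0.15036

Y = trial on which the third success occurs; negative binomial, r=3, p=0.45.
P(Y=4) = C(3,2) · p^3 · (1−p)^1
= 3 · 0.091125 · 0.55 = 0.1503562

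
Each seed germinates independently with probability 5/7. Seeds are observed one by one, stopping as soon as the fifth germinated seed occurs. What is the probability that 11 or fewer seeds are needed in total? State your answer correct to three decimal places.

Finishing within 11 seeds ⇔ at least 5 successes in the first 11. With X ~ Binomial(11, 0.714286), P(Y ≤ 11) = 1 − P(X ≤ 4).
  k=0: C(11,0)·0.714286^0·0.285714^11 = 0.00000
  k=1: C(11,1)·0.714286^1·0.285714^10 = 0.00003
  k=2: C(11,2)·0.714286^2·0.285714^9 = 0.00036
  k=3: C(11,3)·0.714286^3·0.285714^8 = 0.00267
  k=4: C(11,4)·0.714286^4·0.285714^7 = 0.01335
1 − 0.01641 = 0.98359

0.984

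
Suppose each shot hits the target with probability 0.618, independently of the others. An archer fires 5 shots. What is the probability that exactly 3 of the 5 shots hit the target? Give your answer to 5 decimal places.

0.34442

X ~ Binomial(n=5, p=0.618).
P(X=3) = C(5,3) · p^3 · (1−p)^2
= 10 · 0.23603 · 0.14592 = 0.3444230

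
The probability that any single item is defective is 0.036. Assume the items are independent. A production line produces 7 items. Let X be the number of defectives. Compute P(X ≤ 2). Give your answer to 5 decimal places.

0.99854

X ~ Binomial(7, 0.036); P(X ≤ 2) = Σ C(7,k) p^k (1−p)^(7−k) over k:
  k=0: C(7,0)·0.036^0·0.964^7 = 0.7736406
  k=1: C(7,1)·0.036^1·0.964^6 = 0.2022380
  k=2: C(7,2)·0.036^2·0.964^5 = 0.0226574
Total = 0.9985359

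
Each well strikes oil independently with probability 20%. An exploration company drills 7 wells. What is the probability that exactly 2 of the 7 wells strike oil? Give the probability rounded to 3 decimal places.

X ~ Binomial(n=7, p=0.20).
P(X=2) = C(7,2) · p^2 · (1−p)^5
= 21 · 0.04 · 0.32768 = 0.27525

0.275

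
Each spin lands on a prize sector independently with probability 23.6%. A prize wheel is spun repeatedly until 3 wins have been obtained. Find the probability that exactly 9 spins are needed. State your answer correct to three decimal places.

Y = trial on which the third success occurs; negative binomial, r=3, p=0.236.
P(Y=9) = C(8,2) · p^3 · (1−p)^6
= 28 · 0.013144 · 0.19887 = 0.07319

0.073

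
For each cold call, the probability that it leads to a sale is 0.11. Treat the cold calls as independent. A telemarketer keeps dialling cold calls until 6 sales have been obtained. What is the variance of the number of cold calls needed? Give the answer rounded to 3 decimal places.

Y = total cold calls until the sixth success; negative binomial with r=6, p=0.11.
Var(Y) = r(1−p)/p² = 6·0.89 / 0.11² = 441.32231

441.322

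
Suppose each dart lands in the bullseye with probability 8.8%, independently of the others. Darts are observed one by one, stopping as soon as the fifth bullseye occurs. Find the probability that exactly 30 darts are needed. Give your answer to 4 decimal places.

Y = trial on which the fifth success occurs; negative binomial, r=5, p=0.088.
P(Y=30) = C(29,4) · p^5 · (1−p)^25
= 23751 · 5.2773e-06 · 0.09997 = 0.012530

0.0125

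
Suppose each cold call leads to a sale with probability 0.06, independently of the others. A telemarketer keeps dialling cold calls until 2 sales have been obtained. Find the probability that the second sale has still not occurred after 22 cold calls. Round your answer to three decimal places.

0.616

Needing more than 22 cold calls ⇔ fewer than 2 successes in the first 22. With X ~ Binomial(22, 0.06), P(Y > 22) = P(X ≤ 1).
  k=0: C(22,0)·0.06^0·0.94^22 = 0.25634
  k=1: C(22,1)·0.06^1·0.94^21 = 0.35996
P(X ≤ 1) = 0.61630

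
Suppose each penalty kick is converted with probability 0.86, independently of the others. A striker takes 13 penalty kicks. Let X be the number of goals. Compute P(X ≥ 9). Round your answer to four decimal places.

X ~ Binomial(13, 0.86); P(X ≥ 9) = Σ C(13,k) p^k (1−p)^(13−k) over k:
  k=9: C(13,9)·0.86^9·0.14^4 = 0.070681
  k=10: C(13,10)·0.86^10·0.14^3 = 0.173674
  k=11: C(13,11)·0.86^11·0.14^2 = 0.290960
  k=12: C(13,12)·0.86^12·0.14^1 = 0.297888
  k=13: C(13,13)·0.86^13·0.14^0 = 0.140760
Total = 0.973963

0.9740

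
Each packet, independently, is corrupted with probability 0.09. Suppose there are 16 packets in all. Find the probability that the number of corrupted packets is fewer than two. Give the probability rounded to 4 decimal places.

0.5711

X ~ Binomial(16, 0.09); P(X ≤ 1) = Σ C(16,k) p^k (1−p)^(16−k) over k:
  k=0: C(16,0)·0.09^0·0.91^16 = 0.221137
  k=1: C(16,1)·0.09^1·0.91^15 = 0.349932
Total = 0.571069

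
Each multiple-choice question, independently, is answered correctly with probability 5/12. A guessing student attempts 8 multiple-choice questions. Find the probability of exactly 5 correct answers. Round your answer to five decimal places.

0.13960

X ~ Binomial(n=8, p=0.416667).
P(X=5) = C(8,5) · p^5 · (1−p)^3
= 56 · 0.012559 · 0.1985 = 0.1395990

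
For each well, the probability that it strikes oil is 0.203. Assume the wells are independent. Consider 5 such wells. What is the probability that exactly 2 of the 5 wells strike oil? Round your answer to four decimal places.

X ~ Binomial(n=5, p=0.203).
P(X=2) = C(5,2) · p^2 · (1−p)^3
= 10 · 0.041209 · 0.50626 = 0.208625

0.2086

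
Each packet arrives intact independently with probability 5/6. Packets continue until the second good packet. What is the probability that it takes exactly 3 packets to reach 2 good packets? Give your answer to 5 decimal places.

Y = trial on which the second success occurs; negative binomial, r=2, p=0.833333.
P(Y=3) = C(2,1) · p^2 · (1−p)^1
= 2 · 0.69444 · 0.16667 = 0.2314815

0.23148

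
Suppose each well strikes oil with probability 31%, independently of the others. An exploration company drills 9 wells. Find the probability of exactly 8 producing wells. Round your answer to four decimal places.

0.0005

X ~ Binomial(n=9, p=0.31).
P(X=8) = C(9,8) · p^8 · (1−p)^1
= 9 · 8.5289e-05 · 0.69 = 0.000530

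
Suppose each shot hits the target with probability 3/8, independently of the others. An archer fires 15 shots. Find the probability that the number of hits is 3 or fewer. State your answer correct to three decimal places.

X ~ Binomial(15, 0.375); P(X ≤ 3) = Σ C(15,k) p^k (1−p)^(15−k) over k:
  k=0: C(15,0)·0.375^0·0.625^15 = 0.00087
  k=1: C(15,1)·0.375^1·0.625^14 = 0.00781
  k=2: C(15,2)·0.375^2·0.625^13 = 0.03279
  k=3: C(15,3)·0.375^3·0.625^12 = 0.08524
Total = 0.12670

0.127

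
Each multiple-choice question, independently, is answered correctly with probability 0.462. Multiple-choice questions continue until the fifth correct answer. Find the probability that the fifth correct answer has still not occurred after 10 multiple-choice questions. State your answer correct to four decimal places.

0.4733

Needing more than 10 multiple-choice questions ⇔ fewer than 5 successes in the first 10. With X ~ Binomial(10, 0.462), P(Y > 10) = P(X ≤ 4).
  k=0: C(10,0)·0.462^0·0.538^10 = 0.002032
  k=1: C(10,1)·0.462^1·0.538^9 = 0.017445
  k=2: C(10,2)·0.462^2·0.538^8 = 0.067415
  k=3: C(10,3)·0.462^3·0.538^7 = 0.154377
  k=4: C(10,4)·0.462^4·0.538^6 = 0.231996
P(X ≤ 4) = 0.473265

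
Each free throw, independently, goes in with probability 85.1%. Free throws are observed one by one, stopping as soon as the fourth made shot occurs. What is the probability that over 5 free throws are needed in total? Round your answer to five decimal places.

0.16295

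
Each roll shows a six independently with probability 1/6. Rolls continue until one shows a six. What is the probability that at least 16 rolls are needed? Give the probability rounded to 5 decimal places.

Y = number of rolls to the first success; geometric, p = 0.166667.
P(Y > 15) = P(first 15 all fail) = (1−p)^15 = 0.0649055

0.06491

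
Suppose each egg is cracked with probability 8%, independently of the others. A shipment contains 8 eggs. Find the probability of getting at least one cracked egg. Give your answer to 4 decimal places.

P(at least one) = 1 − P(none) = 1 − (1 − 0.08)^8
= 1 − 0.513219 = 0.486781

0.4868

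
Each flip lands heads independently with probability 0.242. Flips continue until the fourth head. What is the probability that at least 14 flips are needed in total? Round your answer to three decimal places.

0.611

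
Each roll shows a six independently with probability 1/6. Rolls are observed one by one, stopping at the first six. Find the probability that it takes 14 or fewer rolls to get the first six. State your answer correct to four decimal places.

0.9221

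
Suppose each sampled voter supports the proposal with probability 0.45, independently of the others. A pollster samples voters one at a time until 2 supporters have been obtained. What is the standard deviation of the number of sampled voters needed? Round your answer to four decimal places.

Y = total sampled voters until the second success; negative binomial with r=2, p=0.45.
SD(Y) = √[r(1−p)/p²] = √(5.432099) = 2.330686

2.3307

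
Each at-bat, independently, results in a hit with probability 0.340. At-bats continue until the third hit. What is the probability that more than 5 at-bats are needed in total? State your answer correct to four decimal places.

Needing more than 5 at-bats ⇔ fewer than 3 successes in the first 5. With X ~ Binomial(5, 0.34), P(Y > 5) = P(X ≤ 2).
  k=0: C(5,0)·0.34^0·0.66^5 = 0.125233
  k=1: C(5,1)·0.34^1·0.66^4 = 0.322571
  k=2: C(5,2)·0.34^2·0.66^3 = 0.332345
P(X ≤ 2) = 0.780149

0.7801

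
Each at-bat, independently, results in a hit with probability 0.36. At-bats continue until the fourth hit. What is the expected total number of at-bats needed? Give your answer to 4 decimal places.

11.1111

Y = total at-bats until the fourth success; negative binomial with r=4, p=0.36.
E[Y] = r / p = 4 / 0.36 = 11.111111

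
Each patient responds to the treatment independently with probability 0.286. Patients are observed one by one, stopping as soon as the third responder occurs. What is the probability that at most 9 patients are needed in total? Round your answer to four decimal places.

0.4994

Finishing within 9 patients ⇔ at least 3 successes in the first 9. With X ~ Binomial(9, 0.286), P(Y ≤ 9) = 1 − P(X ≤ 2).
  k=0: C(9,0)·0.286^0·0.714^9 = 0.048226
  k=1: C(9,1)·0.286^1·0.714^8 = 0.173858
  k=2: C(9,2)·0.286^2·0.714^7 = 0.278562
1 − 0.500646 = 0.499354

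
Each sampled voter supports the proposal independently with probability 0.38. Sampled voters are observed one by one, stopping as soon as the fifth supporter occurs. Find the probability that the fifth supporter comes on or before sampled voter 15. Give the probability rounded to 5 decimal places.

Finishing within 15 sampled voters ⇔ at least 5 successes in the first 15. With X ~ Binomial(15, 0.38), P(Y ≤ 15) = 1 − P(X ≤ 4).
  k=0: C(15,0)·0.38^0·0.62^15 = 0.0007689
  k=1: C(15,1)·0.38^1·0.62^14 = 0.0070690
  k=2: C(15,2)·0.38^2·0.62^13 = 0.0303283
  k=3: C(15,3)·0.38^3·0.62^12 = 0.0805494
  k=4: C(15,4)·0.38^4·0.62^11 = 0.1481070
1 − 0.2668227 = 0.7331773

0.73318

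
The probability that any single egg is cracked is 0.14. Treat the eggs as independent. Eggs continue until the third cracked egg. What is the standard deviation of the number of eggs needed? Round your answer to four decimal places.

11.4731

Y = total eggs until the third success; negative binomial with r=3, p=0.14.
SD(Y) = √[r(1−p)/p²] = √(131.632653) = 11.473127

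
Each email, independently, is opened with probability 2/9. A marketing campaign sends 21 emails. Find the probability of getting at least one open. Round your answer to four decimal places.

P(at least one) = 1 − P(none) = 1 − (1 − 0.222222)^21
= 1 − 0.005105 = 0.994895

0.9949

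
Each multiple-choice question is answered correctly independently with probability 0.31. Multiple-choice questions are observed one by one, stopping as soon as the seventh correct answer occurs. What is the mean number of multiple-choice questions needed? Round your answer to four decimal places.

Y = total multiple-choice questions until the seventh success; negative binomial with r=7, p=0.31.
E[Y] = r / p = 7 / 0.31 = 22.580645

22.5806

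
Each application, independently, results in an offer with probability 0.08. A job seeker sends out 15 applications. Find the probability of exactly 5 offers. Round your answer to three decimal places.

X ~ Binomial(n=15, p=0.08).
P(X=5) = C(15,5) · p^5 · (1−p)^10
= 3003 · 3.2768e-06 · 0.43439 = 0.00427

0.004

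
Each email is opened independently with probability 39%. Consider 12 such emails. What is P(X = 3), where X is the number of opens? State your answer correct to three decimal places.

0.153

X ~ Binomial(n=12, p=0.39).
P(X=3) = C(12,3) · p^3 · (1−p)^9
= 220 · 0.059319 · 0.011694 = 0.15261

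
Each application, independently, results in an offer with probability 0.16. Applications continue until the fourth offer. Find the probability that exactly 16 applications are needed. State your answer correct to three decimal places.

Y = trial on which the fourth success occurs; negative binomial, r=4, p=0.16.
P(Y=16) = C(15,3) · p^4 · (1−p)^12
= 455 · 0.00065536 · 0.12341 = 0.03680

0.037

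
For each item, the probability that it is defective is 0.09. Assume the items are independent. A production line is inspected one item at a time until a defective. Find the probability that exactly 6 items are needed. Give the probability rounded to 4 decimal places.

0.0562

Geometric (trials to first success), p = 0.09.
P(Y = 6) = (1−p)^5 · p = 0.62403 · 0.09 = 0.056163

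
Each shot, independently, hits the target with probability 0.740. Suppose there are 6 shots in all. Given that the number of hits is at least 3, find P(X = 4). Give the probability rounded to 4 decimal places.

X ~ Binomial(6, 0.74). Want P(X=4 | X≥3) = P(X=4) / P(X≥3).
P(X=4) = C(6,4)·0.74^4·0.26^2 = 0.304064
P(X≥3) = 1 − 0.000309 − 0.005275 − 0.037536 = 0.956880
Ratio = 0.304064 / 0.956880 = 0.317766

0.3178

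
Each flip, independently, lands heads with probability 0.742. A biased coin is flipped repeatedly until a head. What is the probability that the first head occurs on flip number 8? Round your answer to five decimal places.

Geometric (trials to first success), p = 0.742.
P(Y = 8) = (1−p)^7 · p = 7.6092e-05 · 0.742 = 0.0000565

0.00006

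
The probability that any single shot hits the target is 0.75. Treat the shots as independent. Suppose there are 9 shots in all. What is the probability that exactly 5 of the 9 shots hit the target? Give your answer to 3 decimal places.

X ~ Binomial(n=9, p=0.75).
P(X=5) = C(9,5) · p^5 · (1−p)^4
= 126 · 0.2373 · 0.0039062 = 0.11680

0.117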